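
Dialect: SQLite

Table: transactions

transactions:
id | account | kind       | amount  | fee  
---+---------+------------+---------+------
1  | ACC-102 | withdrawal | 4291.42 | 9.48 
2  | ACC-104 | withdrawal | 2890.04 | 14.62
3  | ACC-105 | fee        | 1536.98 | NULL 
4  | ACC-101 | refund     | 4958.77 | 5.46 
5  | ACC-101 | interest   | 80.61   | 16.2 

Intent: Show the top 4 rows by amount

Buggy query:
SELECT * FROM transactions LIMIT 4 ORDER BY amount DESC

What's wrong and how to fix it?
Bug: LIMIT must come after ORDER BY

Fix: Swap the clauses: ORDER BY first, then LIMIT

Corrected query:
SELECT * FROM transactions ORDER BY amount DESC LIMIT 4

Result:
id | account | kind       | amount  | fee  
---+---------+------------+---------+------
4  | ACC-101 | refund     | 4958.77 | 5.46 
1  | ACC-102 | withdrawal | 4291.42 | 9.48 
2  | ACC-104 | withdrawal | 2890.04 | 14.62
3  | ACC-105 | fee        | 1536.98 | NULL 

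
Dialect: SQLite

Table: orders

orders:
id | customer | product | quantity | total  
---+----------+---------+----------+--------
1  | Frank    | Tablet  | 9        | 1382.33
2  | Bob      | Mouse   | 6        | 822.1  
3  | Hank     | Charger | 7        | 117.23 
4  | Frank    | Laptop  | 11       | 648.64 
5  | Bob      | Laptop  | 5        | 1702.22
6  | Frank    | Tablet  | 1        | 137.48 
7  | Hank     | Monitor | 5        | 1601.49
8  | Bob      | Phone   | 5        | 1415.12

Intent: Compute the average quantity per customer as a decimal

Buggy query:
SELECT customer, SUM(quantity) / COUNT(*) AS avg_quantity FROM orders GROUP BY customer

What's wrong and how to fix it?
Bug: Both operands are integers, so '/' performs integer division and truncates

Fix: Multiply by 1.0 (or CAST to REAL) to force floating-point division

Corrected query:
SELECT customer, SUM(quantity) * 1.0 / COUNT(*) AS avg_quantity FROM orders GROUP BY customer

Result:
customer | avg_quantity
---------+-------------
Bob      | 5.333333    
Frank    | 7           
Hank     | 6           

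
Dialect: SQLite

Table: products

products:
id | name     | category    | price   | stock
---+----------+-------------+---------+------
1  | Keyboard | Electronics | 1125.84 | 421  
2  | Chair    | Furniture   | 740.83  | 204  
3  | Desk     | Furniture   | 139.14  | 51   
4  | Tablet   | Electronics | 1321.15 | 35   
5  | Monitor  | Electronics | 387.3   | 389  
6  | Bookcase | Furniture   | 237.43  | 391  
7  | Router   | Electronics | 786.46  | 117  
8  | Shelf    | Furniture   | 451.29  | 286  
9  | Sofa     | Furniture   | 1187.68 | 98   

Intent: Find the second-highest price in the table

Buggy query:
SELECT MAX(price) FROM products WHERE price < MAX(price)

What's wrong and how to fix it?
Bug: MAX(price) on the right of the comparison is an aggregate-in-WHERE error

Fix: Compute the overall MAX in a subquery, then take MAX of rows below it

Corrected query:
SELECT MAX(price) FROM products WHERE price < (SELECT MAX(price) FROM products)

Result:
MAX(price)
----------
1187.68   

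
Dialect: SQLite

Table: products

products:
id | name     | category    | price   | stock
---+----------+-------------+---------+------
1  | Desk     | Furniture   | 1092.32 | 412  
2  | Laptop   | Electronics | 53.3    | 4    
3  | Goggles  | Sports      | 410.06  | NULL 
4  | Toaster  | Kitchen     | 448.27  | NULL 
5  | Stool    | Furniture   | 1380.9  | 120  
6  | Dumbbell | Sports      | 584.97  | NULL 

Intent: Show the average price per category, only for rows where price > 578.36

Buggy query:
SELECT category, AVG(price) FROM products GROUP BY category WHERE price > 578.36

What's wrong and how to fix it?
Bug: WHERE cannot follow GROUP BY

Fix: Move the WHERE clause before GROUP BY

Corrected query:
SELECT category, AVG(price) FROM products WHERE price > 578.36 GROUP BY category

Result:
category  | AVG(price)
----------+-----------
Furniture | 1236.61   
Sports    | 584.97    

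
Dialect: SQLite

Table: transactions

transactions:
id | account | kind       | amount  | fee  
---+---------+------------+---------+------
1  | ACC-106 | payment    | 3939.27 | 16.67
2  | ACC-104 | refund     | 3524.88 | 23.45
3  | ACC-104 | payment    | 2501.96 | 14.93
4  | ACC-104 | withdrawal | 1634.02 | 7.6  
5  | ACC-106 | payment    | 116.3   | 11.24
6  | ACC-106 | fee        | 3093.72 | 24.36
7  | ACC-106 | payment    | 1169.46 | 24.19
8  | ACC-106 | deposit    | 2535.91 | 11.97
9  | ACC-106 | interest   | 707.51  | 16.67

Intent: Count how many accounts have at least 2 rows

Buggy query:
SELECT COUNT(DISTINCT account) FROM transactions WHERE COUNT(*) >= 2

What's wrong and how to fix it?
Bug: COUNT(*) cannot appear in WHERE; the per-group count doesn't exist yet

Fix: Use a subquery that GROUPs and filters with HAVING, then count its rows

Corrected query:
SELECT COUNT(*) FROM (SELECT account FROM transactions GROUP BY account HAVING COUNT(*) >= 2)

Result:
COUNT(*)
--------
2       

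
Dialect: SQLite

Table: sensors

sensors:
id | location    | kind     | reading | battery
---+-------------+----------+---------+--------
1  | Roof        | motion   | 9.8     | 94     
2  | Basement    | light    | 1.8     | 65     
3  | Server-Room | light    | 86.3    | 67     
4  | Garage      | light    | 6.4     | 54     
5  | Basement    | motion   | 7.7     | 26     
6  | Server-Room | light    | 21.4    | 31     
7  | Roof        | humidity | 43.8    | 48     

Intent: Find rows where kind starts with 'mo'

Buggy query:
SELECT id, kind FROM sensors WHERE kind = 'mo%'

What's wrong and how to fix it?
Bug: Wildcards only work with LIKE; '=' treats '%' as a literal character

Fix: Use LIKE for wildcard pattern matching

Corrected query:
SELECT id, kind FROM sensors WHERE kind LIKE 'mo%'

Result:
id | kind  
---+-------
1  | motion
5  | motion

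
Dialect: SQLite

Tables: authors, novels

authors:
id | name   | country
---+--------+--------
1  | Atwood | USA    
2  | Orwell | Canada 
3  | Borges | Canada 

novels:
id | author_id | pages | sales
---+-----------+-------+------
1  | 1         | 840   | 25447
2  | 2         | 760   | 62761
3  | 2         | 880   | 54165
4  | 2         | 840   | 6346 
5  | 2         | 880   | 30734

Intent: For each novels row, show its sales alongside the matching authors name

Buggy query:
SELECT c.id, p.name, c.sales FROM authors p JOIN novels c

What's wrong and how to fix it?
Bug: JOIN with no ON clause produces a cartesian product; every novels row pairs with every authors row

Fix: Specify the join condition linking the foreign key to the parent id

Corrected query:
SELECT c.id, p.name, c.sales FROM authors p JOIN novels c ON c.author_id = p.id

Result:
id | name   | sales
---+--------+------
1  | Atwood | 25447
2  | Orwell | 62761
3  | Orwell | 54165
4  | Orwell | 6346 
5  | Orwell | 30734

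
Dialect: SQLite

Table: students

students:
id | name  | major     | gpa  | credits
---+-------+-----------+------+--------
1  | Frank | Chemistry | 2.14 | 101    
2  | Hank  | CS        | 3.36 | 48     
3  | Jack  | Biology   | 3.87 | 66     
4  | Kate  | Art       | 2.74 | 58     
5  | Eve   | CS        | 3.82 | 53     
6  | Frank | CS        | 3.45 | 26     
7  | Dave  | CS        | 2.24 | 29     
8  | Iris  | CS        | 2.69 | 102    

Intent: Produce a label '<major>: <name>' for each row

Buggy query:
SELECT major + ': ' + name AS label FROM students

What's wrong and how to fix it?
Bug: SQLite uses || for string concatenation; + coerces text to numbers (yielding 0)

Fix: Use the || operator for string concatenation

Corrected query:
SELECT major || ': ' || name AS label FROM students

Result:
label           
----------------
Chemistry: Frank
CS: Hank        
Biology: Jack   
Art: Kate       
CS: Eve         
CS: Frank       
CS: Dave        
CS: Iris        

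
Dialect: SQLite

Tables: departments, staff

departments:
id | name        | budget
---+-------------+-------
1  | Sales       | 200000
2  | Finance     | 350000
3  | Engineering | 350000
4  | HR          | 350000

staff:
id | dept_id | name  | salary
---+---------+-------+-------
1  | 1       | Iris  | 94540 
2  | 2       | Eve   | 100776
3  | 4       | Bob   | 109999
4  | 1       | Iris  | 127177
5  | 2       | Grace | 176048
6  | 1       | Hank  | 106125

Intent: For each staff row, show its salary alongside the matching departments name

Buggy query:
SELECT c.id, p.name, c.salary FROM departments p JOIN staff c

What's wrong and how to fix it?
Bug: JOIN with no ON clause produces a cartesian product; every staff row pairs with every departments row

Fix: Add ON c.dept_id = p.id to the JOIN

Corrected query:
SELECT c.id, p.name, c.salary FROM departments p JOIN staff c ON c.dept_id = p.id

Result:
id | name    | salary
---+---------+-------
1  | Sales   | 94540 
2  | Finance | 100776
3  | HR      | 109999
4  | Sales   | 127177
5  | Finance | 176048
6  | Sales   | 106125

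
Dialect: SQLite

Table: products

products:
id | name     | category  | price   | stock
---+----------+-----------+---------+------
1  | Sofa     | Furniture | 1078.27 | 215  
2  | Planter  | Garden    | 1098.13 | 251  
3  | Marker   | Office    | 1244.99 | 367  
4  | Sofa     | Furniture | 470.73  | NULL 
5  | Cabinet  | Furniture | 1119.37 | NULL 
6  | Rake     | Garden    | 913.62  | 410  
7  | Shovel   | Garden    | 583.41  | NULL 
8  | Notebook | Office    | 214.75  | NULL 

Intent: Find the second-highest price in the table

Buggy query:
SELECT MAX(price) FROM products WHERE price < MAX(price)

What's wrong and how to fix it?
Bug: The inner MAX is an aggregate inside WHERE, which is not allowed

Fix: Put the inner MAX in a scalar subquery

Corrected query:
SELECT MAX(price) FROM products WHERE price < (SELECT MAX(price) FROM products)

Result:
MAX(price)
----------
1119.37   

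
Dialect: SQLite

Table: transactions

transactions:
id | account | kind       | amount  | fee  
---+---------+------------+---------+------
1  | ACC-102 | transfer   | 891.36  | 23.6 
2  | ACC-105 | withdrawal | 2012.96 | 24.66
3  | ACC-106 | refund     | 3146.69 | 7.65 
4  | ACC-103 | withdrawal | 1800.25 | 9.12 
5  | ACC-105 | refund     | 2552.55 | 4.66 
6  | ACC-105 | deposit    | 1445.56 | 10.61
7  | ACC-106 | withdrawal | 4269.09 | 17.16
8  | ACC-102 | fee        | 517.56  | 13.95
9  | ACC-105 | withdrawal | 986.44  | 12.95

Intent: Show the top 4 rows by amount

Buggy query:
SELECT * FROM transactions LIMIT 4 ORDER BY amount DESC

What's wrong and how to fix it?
Bug: ORDER BY cannot follow LIMIT; LIMIT is the final clause

Fix: Swap the clauses: ORDER BY first, then LIMIT

Corrected query:
SELECT * FROM transactions ORDER BY amount DESC LIMIT 4

Result:
id | account | kind       | amount  | fee  
---+---------+------------+---------+------
7  | ACC-106 | withdrawal | 4269.09 | 17.16
3  | ACC-106 | refund     | 3146.69 | 7.65 
5  | ACC-105 | refund     | 2552.55 | 4.66 
2  | ACC-105 | withdrawal | 2012.96 | 24.66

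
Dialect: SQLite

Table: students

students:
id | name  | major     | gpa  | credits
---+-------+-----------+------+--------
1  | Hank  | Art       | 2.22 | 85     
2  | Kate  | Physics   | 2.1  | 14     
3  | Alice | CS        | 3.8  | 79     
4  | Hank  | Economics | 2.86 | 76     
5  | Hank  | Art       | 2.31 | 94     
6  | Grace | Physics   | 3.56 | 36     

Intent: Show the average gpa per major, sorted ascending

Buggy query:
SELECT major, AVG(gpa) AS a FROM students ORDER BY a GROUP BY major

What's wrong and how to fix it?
Bug: GROUP BY must precede ORDER BY

Fix: Move ORDER BY to the end, after GROUP BY

Corrected query:
SELECT major, AVG(gpa) AS a FROM students GROUP BY major ORDER BY a

Result:
major     | a    
----------+------
Art       | 2.265
Physics   | 2.83 
Economics | 2.86 
CS        | 3.8  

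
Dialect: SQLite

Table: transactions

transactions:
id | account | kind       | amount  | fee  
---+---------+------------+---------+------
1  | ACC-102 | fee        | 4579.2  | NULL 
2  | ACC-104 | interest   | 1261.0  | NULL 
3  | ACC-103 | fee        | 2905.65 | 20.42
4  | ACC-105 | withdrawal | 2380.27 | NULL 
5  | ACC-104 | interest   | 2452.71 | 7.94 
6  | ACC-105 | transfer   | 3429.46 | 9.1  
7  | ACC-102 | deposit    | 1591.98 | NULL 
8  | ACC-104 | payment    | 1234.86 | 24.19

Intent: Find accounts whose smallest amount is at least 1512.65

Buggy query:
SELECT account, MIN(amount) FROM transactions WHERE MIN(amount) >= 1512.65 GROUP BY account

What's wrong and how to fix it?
Bug: Aggregates like MIN are computed per group after WHERE runs

Fix: Replace WHERE with HAVING after the GROUP BY

Corrected query:
SELECT account, MIN(amount) FROM transactions GROUP BY account HAVING MIN(amount) >= 1512.65

Result:
account | MIN(amount)
--------+------------
ACC-102 | 1591.98    
ACC-103 | 2905.65    
ACC-105 | 2380.27    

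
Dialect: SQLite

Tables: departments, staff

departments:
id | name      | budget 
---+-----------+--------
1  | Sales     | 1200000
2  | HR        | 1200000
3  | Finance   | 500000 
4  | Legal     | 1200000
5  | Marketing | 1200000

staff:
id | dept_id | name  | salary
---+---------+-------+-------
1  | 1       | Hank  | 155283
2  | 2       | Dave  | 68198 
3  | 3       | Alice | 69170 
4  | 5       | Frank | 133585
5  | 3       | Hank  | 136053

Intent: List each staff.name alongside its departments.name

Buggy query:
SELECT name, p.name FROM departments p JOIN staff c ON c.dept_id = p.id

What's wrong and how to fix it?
Bug: 'name' exists in both joined tables, so the database can't tell which one is meant

Fix: Prefix ambiguous columns with the table alias

Corrected query:
SELECT c.name, p.name FROM departments p JOIN staff c ON c.dept_id = p.id

Result:
name  | name     
------+----------
Hank  | Sales    
Dave  | HR       
Alice | Finance  
Frank | Marketing
Hank  | Finance  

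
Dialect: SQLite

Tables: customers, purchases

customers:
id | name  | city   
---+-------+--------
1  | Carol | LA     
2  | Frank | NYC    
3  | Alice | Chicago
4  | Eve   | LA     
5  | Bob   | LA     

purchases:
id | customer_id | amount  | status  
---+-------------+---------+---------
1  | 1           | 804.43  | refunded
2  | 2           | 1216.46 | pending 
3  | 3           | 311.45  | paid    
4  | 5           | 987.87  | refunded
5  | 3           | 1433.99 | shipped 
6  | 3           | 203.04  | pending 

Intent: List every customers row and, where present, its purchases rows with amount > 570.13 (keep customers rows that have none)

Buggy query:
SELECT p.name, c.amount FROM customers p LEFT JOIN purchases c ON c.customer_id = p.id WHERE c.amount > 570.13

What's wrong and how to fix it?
Bug: A WHERE condition on the right-hand table after LEFT JOIN drops unmatched parents

Fix: Put 'c.amount > 570.13' in the JOIN's ON clause instead of WHERE

Corrected query:
SELECT p.name, c.amount FROM customers p LEFT JOIN purchases c ON c.customer_id = p.id AND c.amount > 570.13

Result:
name  | amount 
------+--------
Carol | 804.43 
Frank | 1216.46
Alice | 1433.99
Eve   | NULL   
Bob   | 987.87 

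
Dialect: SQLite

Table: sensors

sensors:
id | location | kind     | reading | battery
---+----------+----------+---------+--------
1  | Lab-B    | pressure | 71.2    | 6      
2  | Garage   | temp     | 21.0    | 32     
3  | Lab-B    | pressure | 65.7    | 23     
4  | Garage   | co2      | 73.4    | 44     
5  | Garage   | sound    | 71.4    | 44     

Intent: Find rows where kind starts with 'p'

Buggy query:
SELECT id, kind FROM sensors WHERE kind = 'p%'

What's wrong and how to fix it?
Bug: Wildcards only work with LIKE; '=' treats '%' as a literal character

Fix: Use LIKE for wildcard pattern matching

Corrected query:
SELECT id, kind FROM sensors WHERE kind LIKE 'p%'

Result:
id | kind    
---+---------
1  | pressure
3  | pressure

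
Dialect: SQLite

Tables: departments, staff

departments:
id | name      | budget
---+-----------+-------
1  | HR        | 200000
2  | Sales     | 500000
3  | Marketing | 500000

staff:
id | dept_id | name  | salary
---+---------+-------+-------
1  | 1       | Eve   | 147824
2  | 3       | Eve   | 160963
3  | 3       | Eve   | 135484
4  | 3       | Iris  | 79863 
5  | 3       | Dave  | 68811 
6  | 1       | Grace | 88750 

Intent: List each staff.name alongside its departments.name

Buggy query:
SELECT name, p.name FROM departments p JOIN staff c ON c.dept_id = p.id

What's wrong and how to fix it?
Bug: Both tables have a 'name' column; the unqualified reference is ambiguous

Fix: Prefix ambiguous columns with the table alias

Corrected query:
SELECT c.name, p.name FROM departments p JOIN staff c ON c.dept_id = p.id

Result:
name  | name     
------+----------
Eve   | HR       
Eve   | Marketing
Eve   | Marketing
Iris  | Marketing
Dave  | Marketing
Grace | HR       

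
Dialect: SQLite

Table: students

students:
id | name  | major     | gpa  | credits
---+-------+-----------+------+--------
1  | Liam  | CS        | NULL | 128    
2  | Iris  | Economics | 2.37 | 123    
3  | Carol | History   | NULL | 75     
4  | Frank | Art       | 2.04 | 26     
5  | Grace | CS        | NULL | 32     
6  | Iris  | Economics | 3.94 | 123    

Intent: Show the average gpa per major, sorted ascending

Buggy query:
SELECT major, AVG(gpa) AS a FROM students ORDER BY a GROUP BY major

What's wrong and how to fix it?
Bug: GROUP BY must precede ORDER BY

Fix: Reorder: SELECT … FROM … GROUP BY … ORDER BY …

Corrected query:
SELECT major, AVG(gpa) AS a FROM students GROUP BY major ORDER BY a

Result:
major     | a    
----------+------
CS        | NULL 
History   | NULL 
Art       | 2.04 
Economics | 3.155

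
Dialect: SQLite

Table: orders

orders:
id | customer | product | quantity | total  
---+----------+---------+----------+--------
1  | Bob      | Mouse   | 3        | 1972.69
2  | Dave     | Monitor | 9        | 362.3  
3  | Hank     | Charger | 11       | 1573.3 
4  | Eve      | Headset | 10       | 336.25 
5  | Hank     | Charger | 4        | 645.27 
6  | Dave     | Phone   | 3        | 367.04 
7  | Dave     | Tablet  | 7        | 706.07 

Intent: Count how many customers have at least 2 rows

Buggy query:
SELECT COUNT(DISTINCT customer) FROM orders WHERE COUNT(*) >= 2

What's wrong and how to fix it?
Bug: COUNT(*) cannot appear in WHERE; the per-group count doesn't exist yet

Fix: Group first with HAVING COUNT(*) >= 2, then COUNT the resulting groups

Corrected query:
SELECT COUNT(*) FROM (SELECT customer FROM orders GROUP BY customer HAVING COUNT(*) >= 2)

Result:
COUNT(*)
--------
2       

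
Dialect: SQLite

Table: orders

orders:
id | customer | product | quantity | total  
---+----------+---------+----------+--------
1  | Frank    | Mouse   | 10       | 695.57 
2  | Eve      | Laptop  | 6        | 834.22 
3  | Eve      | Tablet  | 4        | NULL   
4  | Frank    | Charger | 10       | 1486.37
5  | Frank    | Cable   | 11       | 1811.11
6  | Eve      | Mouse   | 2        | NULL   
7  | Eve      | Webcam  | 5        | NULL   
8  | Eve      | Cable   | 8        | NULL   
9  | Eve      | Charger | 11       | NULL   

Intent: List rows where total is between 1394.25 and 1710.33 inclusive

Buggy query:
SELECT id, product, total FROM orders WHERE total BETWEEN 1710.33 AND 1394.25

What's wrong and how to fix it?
Bug: BETWEEN expects the lower bound first; with 1710.33 AND 1394.25 the range is empty

Fix: Swap the bounds so the smaller value comes first

Corrected query:
SELECT id, product, total FROM orders WHERE total BETWEEN 1394.25 AND 1710.33

Result:
id | product | total  
---+---------+--------
4  | Charger | 1486.37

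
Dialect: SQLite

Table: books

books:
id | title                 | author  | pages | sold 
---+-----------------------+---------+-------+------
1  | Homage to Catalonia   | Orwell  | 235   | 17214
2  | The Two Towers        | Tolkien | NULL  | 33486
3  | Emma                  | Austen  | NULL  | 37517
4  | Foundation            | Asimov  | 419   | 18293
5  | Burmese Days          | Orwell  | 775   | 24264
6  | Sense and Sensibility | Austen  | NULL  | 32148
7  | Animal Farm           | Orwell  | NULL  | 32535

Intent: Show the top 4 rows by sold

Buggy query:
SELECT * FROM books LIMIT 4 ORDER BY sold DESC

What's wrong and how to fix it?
Bug: LIMIT must come after ORDER BY

Fix: Sort with ORDER BY, then apply LIMIT

Corrected query:
SELECT * FROM books ORDER BY sold DESC LIMIT 4

Result:
id | title                 | author  | pages | sold 
---+-----------------------+---------+-------+------
3  | Emma                  | Austen  | NULL  | 37517
2  | The Two Towers        | Tolkien | NULL  | 33486
7  | Animal Farm           | Orwell  | NULL  | 32535
6  | Sense and Sensibility | Austen  | NULL  | 32148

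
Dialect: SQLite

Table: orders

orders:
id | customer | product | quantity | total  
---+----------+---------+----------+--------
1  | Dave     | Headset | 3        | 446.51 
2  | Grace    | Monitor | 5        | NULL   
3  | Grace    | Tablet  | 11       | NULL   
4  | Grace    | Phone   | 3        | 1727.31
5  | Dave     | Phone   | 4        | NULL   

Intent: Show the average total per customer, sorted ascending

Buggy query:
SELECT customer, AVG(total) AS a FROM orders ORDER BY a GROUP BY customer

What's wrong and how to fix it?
Bug: ORDER BY appears before GROUP BY; SQL clause order requires GROUP BY first

Fix: Move ORDER BY to the end, after GROUP BY

Corrected query:
SELECT customer, AVG(total) AS a FROM orders GROUP BY customer ORDER BY a

Result:
customer | a      
---------+--------
Dave     | 446.51 
Grace    | 1727.31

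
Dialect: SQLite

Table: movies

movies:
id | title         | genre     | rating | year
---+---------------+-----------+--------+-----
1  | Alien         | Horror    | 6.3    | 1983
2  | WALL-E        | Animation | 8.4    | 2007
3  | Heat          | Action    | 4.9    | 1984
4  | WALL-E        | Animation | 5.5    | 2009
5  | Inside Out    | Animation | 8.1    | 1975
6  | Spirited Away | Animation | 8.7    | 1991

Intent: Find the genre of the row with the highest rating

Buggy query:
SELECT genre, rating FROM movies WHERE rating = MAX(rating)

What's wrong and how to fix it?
Bug: MAX(rating) is an aggregate and cannot be used directly in WHERE

Fix: Use a subquery: WHERE rating = (SELECT MAX(rating) FROM movies)

Corrected query:
SELECT genre, rating FROM movies WHERE rating = (SELECT MAX(rating) FROM movies)

Result:
genre     | rating
----------+-------
Animation | 8.7   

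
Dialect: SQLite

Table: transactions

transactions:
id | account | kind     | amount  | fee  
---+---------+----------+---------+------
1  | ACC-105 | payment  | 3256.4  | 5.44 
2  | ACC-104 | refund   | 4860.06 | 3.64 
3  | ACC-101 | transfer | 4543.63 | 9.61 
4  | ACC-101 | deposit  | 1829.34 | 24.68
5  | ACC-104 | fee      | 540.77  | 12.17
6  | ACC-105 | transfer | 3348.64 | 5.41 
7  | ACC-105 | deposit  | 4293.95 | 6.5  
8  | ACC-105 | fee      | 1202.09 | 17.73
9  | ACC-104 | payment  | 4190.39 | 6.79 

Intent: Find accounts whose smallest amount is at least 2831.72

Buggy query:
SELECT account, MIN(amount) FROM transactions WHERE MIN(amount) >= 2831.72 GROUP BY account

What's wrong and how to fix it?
Bug: MIN() in WHERE is a misuse of aggregate

Fix: Use HAVING for the per-group MIN condition

Corrected query:
SELECT account, MIN(amount) FROM transactions GROUP BY account HAVING MIN(amount) >= 2831.72

Result:
(no rows)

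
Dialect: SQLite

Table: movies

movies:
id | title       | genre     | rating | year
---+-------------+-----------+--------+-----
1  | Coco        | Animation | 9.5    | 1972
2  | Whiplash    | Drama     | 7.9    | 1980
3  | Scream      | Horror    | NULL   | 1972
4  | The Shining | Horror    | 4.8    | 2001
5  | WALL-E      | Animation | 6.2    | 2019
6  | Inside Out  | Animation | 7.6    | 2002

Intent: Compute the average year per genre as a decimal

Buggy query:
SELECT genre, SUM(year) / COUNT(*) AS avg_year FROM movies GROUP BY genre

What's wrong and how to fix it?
Bug: SUM(year) and COUNT(*) are both integers; the division truncates the fractional part

Fix: Cast one side to REAL so the division keeps the fractional part

Corrected query:
SELECT genre, SUM(year) * 1.0 / COUNT(*) AS avg_year FROM movies GROUP BY genre

Result:
genre     | avg_year   
----------+------------
Animation | 1997.666667
Drama     | 1980       
Horror    | 1986.5     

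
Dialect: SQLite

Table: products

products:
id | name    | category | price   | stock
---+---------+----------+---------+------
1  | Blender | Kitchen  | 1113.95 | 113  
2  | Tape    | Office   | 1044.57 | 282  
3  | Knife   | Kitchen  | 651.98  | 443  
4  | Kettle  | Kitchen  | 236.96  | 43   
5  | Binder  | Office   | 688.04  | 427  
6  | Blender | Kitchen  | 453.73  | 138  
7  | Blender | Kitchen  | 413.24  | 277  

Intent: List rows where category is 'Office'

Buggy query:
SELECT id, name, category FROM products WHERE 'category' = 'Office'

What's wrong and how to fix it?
Bug: 'category' in single quotes is a string literal, not the column; the comparison is literal-vs-literal and never true

Fix: Reference the column as category without single quotes

Corrected query:
SELECT id, name, category FROM products WHERE category = 'Office'

Result:
id | name   | category
---+--------+---------
2  | Tape   | Office  
5  | Binder | Office  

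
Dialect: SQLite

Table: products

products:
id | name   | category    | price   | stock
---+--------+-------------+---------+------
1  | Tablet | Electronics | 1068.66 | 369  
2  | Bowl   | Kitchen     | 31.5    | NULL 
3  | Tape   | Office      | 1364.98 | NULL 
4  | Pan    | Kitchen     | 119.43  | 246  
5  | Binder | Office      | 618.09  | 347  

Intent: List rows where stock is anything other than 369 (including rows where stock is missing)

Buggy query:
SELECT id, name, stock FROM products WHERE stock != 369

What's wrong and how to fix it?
Bug: Inequality against NULL is unknown, not true; rows with NULL are dropped

Fix: Handle NULL separately with IS NULL alongside the inequality

Corrected query:
SELECT id, name, stock FROM products WHERE stock != 369 OR stock IS NULL

Result:
id | name   | stock
---+--------+------
2  | Bowl   | NULL 
3  | Tape   | NULL 
4  | Pan    | 246  
5  | Binder | 347  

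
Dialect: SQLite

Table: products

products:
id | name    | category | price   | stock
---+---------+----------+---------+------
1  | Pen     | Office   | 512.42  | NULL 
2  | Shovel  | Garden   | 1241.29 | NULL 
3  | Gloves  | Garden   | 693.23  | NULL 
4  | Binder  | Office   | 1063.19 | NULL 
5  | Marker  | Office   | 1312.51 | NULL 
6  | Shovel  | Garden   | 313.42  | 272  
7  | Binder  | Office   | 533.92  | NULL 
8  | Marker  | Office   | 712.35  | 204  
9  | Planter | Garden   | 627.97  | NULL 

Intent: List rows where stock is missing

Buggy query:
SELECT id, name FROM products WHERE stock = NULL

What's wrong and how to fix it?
Bug: '= NULL' is always unknown in SQL three-valued logic, so no rows match

Fix: Use IS NULL to test for NULL

Corrected query:
SELECT id, name FROM products WHERE stock IS NULL

Result:
id | name   
---+--------
1  | Pen    
2  | Shovel 
3  | Gloves 
4  | Binder 
5  | Marker 
7  | Binder 
9  | Planter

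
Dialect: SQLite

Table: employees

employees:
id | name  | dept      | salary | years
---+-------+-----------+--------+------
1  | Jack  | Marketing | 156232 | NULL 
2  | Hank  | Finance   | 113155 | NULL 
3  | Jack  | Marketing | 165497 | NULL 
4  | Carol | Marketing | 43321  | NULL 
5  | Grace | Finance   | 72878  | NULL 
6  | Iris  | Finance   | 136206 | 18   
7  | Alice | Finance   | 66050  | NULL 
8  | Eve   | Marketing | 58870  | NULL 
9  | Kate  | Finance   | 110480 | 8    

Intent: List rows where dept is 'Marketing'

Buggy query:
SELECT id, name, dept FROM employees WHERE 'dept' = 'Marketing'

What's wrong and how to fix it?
Bug: 'dept' in single quotes is a string literal, not the column; the comparison is literal-vs-literal and never true

Fix: Remove the quotes around the column name (or use double quotes for an identifier)

Corrected query:
SELECT id, name, dept FROM employees WHERE dept = 'Marketing'

Result:
id | name  | dept     
---+-------+----------
1  | Jack  | Marketing
3  | Jack  | Marketing
4  | Carol | Marketing
8  | Eve   | Marketing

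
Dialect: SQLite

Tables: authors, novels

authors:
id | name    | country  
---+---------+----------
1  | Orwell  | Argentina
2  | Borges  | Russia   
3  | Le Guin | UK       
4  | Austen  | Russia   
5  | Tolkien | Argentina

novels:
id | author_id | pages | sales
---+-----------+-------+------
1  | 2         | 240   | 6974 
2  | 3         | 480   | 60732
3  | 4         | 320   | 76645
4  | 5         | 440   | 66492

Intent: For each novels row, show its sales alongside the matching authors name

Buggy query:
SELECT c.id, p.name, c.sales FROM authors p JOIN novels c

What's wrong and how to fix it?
Bug: Missing join condition: each novels row is matched to all authors rows instead of just its own

Fix: Specify the join condition linking the foreign key to the parent id

Corrected query:
SELECT c.id, p.name, c.sales FROM authors p JOIN novels c ON c.author_id = p.id

Result:
id | name    | sales
---+---------+------
1  | Borges  | 6974 
2  | Le Guin | 60732
3  | Austen  | 76645
4  | Tolkien | 66492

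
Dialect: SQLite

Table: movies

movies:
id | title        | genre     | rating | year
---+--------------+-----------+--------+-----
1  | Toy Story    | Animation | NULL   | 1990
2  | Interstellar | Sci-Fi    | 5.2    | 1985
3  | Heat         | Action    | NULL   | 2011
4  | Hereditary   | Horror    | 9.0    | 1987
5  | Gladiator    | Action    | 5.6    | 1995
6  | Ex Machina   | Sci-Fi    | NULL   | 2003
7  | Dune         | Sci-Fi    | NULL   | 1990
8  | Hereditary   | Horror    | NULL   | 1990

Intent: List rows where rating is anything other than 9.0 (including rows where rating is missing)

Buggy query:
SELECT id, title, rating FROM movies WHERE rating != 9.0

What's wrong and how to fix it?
Bug: 'rating != 9.0' is unknown when rating is NULL, so NULL rows are silently excluded

Fix: Handle NULL separately with IS NULL alongside the inequality

Corrected query:
SELECT id, title, rating FROM movies WHERE rating != 9.0 OR rating IS NULL

Result:
id | title        | rating
---+--------------+-------
1  | Toy Story    | NULL  
2  | Interstellar | 5.2   
3  | Heat         | NULL  
5  | Gladiator    | 5.6   
6  | Ex Machina   | NULL  
7  | Dune         | NULL  
8  | Hereditary   | NULL  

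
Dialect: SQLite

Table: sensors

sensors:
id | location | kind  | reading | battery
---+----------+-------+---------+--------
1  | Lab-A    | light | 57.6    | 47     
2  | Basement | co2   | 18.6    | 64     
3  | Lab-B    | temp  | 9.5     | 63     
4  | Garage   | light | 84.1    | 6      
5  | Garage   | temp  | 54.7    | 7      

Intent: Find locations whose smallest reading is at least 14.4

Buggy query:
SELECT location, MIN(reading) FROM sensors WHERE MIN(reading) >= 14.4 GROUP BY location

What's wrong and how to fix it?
Bug: MIN() in WHERE is a misuse of aggregate

Fix: Replace WHERE with HAVING after the GROUP BY

Corrected query:
SELECT location, MIN(reading) FROM sensors GROUP BY location HAVING MIN(reading) >= 14.4

Result:
location | MIN(reading)
---------+-------------
Basement | 18.6        
Garage   | 54.7        
Lab-A    | 57.6        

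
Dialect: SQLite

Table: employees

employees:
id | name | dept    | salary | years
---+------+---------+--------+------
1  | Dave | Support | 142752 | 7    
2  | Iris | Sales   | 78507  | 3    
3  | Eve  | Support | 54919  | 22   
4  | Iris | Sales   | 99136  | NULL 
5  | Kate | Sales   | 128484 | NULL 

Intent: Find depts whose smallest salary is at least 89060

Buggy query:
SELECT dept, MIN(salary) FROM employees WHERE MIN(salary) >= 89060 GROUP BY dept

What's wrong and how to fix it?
Bug: Aggregates like MIN are computed per group after WHERE runs

Fix: Use HAVING for the per-group MIN condition

Corrected query:
SELECT dept, MIN(salary) FROM employees GROUP BY dept HAVING MIN(salary) >= 89060

Result:
(no rows)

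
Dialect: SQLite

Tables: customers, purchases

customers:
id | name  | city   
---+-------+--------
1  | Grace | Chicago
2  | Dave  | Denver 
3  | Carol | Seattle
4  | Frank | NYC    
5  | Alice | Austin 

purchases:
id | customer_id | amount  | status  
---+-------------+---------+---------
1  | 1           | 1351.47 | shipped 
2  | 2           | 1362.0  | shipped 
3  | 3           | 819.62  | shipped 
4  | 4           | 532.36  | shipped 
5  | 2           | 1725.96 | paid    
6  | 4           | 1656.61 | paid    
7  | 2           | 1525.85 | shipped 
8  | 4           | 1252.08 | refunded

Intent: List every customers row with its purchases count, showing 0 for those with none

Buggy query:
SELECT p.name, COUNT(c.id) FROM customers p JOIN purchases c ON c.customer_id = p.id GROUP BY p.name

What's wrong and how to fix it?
Bug: INNER JOIN drops customers rows that have no matching purchases rows

Fix: Use LEFT JOIN so parents without children still appear (COUNT(c.id) gives 0)

Corrected query:
SELECT p.name, COUNT(c.id) FROM customers p LEFT JOIN purchases c ON c.customer_id = p.id GROUP BY p.name

Result:
name  | COUNT(c.id)
------+------------
Alice | 0          
Carol | 1          
Dave  | 3          
Frank | 3          
Grace | 1          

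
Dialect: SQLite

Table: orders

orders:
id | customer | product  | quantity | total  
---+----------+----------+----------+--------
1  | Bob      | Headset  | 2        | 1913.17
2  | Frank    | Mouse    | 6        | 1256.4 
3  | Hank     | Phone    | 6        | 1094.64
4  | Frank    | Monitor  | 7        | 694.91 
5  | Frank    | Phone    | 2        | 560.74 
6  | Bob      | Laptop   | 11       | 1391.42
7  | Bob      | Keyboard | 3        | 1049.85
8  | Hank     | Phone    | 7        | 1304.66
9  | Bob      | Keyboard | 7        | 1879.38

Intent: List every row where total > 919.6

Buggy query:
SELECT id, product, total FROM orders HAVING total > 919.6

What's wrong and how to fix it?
Bug: HAVING filters the output of aggregation, but this query has no GROUP BY and no aggregate functions, so SQLite rejects it (HAVING clause on a non-aggregate query); the condition here is per row

Fix: Replace HAVING with WHERE since the condition applies to individual rows

Corrected query:
SELECT id, product, total FROM orders WHERE total > 919.6

Result:
id | product  | total  
---+----------+--------
1  | Headset  | 1913.17
2  | Mouse    | 1256.4 
3  | Phone    | 1094.64
6  | Laptop   | 1391.42
7  | Keyboard | 1049.85
8  | Phone    | 1304.66
9  | Keyboard | 1879.38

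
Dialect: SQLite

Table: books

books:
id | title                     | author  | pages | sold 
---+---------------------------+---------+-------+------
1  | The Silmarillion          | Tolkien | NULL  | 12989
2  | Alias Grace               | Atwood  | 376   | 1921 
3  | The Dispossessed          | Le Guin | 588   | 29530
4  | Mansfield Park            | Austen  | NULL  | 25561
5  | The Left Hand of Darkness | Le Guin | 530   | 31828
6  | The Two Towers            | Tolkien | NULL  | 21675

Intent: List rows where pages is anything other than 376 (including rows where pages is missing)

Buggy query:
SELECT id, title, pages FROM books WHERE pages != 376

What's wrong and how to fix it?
Bug: Inequality against NULL is unknown, not true; rows with NULL are dropped

Fix: Handle NULL separately with IS NULL alongside the inequality

Corrected query:
SELECT id, title, pages FROM books WHERE pages != 376 OR pages IS NULL

Result:
id | title                     | pages
---+---------------------------+------
1  | The Silmarillion          | NULL 
3  | The Dispossessed          | 588  
4  | Mansfield Park            | NULL 
5  | The Left Hand of Darkness | 530  
6  | The Two Towers            | NULL 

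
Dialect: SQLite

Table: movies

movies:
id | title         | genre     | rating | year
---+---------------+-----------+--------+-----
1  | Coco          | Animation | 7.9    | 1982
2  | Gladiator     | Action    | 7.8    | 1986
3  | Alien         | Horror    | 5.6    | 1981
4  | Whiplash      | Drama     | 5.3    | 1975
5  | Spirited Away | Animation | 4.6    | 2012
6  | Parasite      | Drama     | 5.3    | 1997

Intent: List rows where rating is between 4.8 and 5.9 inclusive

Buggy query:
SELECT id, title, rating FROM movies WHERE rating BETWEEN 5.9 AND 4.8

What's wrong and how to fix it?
Bug: The bounds are reversed; BETWEEN a AND b requires a <= b to match anything

Fix: Write BETWEEN 4.8 AND 5.9

Corrected query:
SELECT id, title, rating FROM movies WHERE rating BETWEEN 4.8 AND 5.9

Result:
id | title    | rating
---+----------+-------
3  | Alien    | 5.6   
4  | Whiplash | 5.3   
6  | Parasite | 5.3   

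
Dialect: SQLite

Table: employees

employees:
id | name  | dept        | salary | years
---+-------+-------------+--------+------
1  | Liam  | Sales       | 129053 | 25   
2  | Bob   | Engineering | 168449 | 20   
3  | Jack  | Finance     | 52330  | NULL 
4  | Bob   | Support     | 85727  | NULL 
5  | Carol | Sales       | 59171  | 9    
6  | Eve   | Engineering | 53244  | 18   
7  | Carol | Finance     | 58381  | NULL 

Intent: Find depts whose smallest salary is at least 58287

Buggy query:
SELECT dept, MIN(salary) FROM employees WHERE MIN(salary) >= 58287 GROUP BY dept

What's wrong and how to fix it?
Bug: MIN() in WHERE is a misuse of aggregate

Fix: Use HAVING for the per-group MIN condition

Corrected query:
SELECT dept, MIN(salary) FROM employees GROUP BY dept HAVING MIN(salary) >= 58287

Result:
dept    | MIN(salary)
--------+------------
Sales   | 59171      
Support | 85727      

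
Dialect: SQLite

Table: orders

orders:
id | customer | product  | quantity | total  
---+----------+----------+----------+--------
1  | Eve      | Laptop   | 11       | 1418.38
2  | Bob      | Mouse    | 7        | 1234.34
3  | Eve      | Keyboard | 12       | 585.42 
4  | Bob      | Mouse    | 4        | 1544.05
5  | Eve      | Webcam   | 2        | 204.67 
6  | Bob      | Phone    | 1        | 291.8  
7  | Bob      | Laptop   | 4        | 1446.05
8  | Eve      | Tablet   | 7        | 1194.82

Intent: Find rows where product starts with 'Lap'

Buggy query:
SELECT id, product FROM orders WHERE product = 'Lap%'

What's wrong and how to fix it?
Bug: '=' compares the literal string including the % character; pattern matching needs LIKE

Fix: Replace '=' with LIKE so 'Lap%' is treated as a pattern

Corrected query:
SELECT id, product FROM orders WHERE product LIKE 'Lap%'

Result:
id | product
---+--------
1  | Laptop 
7  | Laptop 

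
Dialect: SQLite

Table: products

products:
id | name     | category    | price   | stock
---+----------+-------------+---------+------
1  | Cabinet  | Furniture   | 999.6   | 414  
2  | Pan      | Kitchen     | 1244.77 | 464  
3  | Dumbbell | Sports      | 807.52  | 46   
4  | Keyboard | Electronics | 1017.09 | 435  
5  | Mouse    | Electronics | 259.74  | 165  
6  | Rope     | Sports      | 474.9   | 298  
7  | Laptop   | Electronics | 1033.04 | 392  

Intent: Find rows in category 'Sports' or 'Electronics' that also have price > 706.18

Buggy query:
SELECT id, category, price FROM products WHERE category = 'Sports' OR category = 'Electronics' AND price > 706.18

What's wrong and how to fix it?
Bug: Without parentheses, AND is evaluated before OR, so the price filter only applies to the 'Electronics' branch

Fix: Add parentheses around the OR so the AND applies to both alternatives

Corrected query:
SELECT id, category, price FROM products WHERE (category = 'Sports' OR category = 'Electronics') AND price > 706.18

Result:
id | category    | price  
---+-------------+--------
3  | Sports      | 807.52 
4  | Electronics | 1017.09
7  | Electronics | 1033.04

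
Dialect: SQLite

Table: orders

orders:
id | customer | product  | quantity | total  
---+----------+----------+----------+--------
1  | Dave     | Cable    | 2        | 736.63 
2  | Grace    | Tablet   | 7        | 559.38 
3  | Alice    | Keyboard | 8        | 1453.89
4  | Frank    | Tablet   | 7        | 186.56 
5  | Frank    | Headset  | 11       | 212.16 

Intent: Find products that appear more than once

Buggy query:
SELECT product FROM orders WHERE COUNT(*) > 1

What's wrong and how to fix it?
Bug: WHERE can't reference COUNT(*); aggregates are computed after WHERE

Fix: Group first, then use HAVING for the count condition

Corrected query:
SELECT product FROM orders GROUP BY product HAVING COUNT(*) > 1

Result:
product
-------
Tablet 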